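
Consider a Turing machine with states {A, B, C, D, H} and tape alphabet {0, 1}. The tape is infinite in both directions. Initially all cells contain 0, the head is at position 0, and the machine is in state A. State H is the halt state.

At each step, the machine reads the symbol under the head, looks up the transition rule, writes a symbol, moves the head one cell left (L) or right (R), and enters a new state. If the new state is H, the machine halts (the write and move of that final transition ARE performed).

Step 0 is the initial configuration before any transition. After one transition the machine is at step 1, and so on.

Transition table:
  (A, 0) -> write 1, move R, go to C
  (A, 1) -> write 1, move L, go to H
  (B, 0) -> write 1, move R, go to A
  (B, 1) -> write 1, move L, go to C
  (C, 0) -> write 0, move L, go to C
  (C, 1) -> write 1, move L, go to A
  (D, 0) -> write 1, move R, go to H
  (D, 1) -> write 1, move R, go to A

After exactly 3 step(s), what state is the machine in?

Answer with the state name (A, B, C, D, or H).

Step 1: in state A at pos 0, read 0 -> (A,0)->write 1,move R,goto C. Now: state=C, head=1, tape[-1..2]=0100 (head:   ^)
Step 2: in state C at pos 1, read 0 -> (C,0)->write 0,move L,goto C. Now: state=C, head=0, tape[-1..2]=0100 (head:  ^)
Step 3: in state C at pos 0, read 1 -> (C,1)->write 1,move L,goto A. Now: state=A, head=-1, tape[-2..2]=00100 (head:  ^)

Answer: A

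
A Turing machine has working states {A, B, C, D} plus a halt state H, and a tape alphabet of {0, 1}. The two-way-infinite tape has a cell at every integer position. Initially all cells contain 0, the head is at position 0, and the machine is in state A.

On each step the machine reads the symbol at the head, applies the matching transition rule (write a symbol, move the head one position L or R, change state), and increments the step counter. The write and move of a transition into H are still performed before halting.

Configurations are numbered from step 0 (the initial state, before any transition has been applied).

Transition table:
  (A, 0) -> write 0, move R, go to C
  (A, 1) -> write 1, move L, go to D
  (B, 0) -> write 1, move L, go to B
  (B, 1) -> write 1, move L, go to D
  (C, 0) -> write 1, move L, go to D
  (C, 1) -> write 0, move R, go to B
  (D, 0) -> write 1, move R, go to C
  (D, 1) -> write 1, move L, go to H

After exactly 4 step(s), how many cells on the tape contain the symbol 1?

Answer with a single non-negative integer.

Answer: 1

Derivation:
Step 1: in state A at pos 0, read 0 -> (A,0)->write 0,move R,goto C. Now: state=C, head=1, tape[-1..2]=0000 (head:   ^)
Step 2: in state C at pos 1, read 0 -> (C,0)->write 1,move L,goto D. Now: state=D, head=0, tape[-1..2]=0010 (head:  ^)
Step 3: in state D at pos 0, read 0 -> (D,0)->write 1,move R,goto C. Now: state=C, head=1, tape[-1..2]=0110 (head:   ^)
Step 4: in state C at pos 1, read 1 -> (C,1)->write 0,move R,goto B. Now: state=B, head=2, tape[-1..3]=01000 (head:    ^)
Cells containing 1 after step 4: {0} -> 1 cell(s)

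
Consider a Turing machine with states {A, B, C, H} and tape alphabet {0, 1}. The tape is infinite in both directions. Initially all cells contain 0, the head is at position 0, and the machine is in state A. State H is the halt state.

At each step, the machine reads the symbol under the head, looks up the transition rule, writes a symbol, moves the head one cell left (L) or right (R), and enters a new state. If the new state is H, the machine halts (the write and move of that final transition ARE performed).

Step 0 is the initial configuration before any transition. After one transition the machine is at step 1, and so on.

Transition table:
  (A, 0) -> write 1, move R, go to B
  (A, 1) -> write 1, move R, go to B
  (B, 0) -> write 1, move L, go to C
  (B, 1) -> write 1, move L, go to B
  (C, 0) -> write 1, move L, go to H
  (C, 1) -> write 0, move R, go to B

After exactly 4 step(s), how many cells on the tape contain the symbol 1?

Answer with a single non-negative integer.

Answer: 1

Derivation:
Step 1: in state A at pos 0, read 0 -> (A,0)->write 1,move R,goto B. Now: state=B, head=1, tape[-1..2]=0100 (head:   ^)
Step 2: in state B at pos 1, read 0 -> (B,0)->write 1,move L,goto C. Now: state=C, head=0, tape[-1..2]=0110 (head:  ^)
Step 3: in state C at pos 0, read 1 -> (C,1)->write 0,move R,goto B. Now: state=B, head=1, tape[-1..2]=0010 (head:   ^)
Step 4: in state B at pos 1, read 1 -> (B,1)->write 1,move L,goto B. Now: state=B, head=0, tape[-1..2]=0010 (head:  ^)
Cells containing 1 after step 4: {1} -> 1 cell(s)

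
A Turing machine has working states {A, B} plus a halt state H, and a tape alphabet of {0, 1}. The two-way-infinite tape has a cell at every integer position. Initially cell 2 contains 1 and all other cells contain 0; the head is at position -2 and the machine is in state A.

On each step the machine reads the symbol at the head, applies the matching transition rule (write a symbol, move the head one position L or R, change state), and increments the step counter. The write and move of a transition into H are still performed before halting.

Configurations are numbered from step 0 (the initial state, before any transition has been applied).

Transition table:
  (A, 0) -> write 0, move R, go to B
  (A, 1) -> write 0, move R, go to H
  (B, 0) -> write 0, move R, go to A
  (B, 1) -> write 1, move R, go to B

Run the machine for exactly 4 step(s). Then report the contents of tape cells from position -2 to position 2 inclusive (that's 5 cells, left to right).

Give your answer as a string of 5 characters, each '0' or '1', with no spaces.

Step 1: in state A at pos -2, read 0 -> (A,0)->write 0,move R,goto B. Now: state=B, head=-1, tape[-3..3]=0000010 (head:   ^)
Step 2: in state B at pos -1, read 0 -> (B,0)->write 0,move R,goto A. Now: state=A, head=0, tape[-3..3]=0000010 (head:    ^)
Step 3: in state A at pos 0, read 0 -> (A,0)->write 0,move R,goto B. Now: state=B, head=1, tape[-3..3]=0000010 (head:     ^)
Step 4: in state B at pos 1, read 0 -> (B,0)->write 0,move R,goto A. Now: state=A, head=2, tape[-3..3]=0000010 (head:      ^)

Answer: 00001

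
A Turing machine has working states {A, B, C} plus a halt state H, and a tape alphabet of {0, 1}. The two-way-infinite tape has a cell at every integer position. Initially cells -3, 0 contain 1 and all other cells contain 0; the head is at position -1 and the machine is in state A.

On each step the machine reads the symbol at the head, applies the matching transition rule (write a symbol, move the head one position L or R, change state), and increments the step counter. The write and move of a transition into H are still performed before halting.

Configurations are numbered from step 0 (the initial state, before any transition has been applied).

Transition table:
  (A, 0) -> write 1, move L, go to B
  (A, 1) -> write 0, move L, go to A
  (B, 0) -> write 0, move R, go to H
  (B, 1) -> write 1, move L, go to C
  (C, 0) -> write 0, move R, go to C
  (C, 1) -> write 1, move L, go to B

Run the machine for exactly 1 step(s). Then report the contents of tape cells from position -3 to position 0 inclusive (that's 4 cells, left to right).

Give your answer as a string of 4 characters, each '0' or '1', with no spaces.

Answer: 1011

Derivation:
Step 1: in state A at pos -1, read 0 -> (A,0)->write 1,move L,goto B. Now: state=B, head=-2, tape[-4..1]=010110 (head:   ^)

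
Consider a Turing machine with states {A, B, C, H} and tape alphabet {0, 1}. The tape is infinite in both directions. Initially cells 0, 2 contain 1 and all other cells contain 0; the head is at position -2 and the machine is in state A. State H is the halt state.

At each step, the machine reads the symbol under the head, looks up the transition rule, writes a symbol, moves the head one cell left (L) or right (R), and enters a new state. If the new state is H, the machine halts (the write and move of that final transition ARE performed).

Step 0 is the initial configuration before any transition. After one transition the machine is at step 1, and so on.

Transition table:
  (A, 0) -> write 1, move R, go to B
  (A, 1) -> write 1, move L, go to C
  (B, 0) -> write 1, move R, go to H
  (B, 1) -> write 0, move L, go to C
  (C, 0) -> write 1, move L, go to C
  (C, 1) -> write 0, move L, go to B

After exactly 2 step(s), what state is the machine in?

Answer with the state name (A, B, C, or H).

Answer: H

Derivation:
Step 1: in state A at pos -2, read 0 -> (A,0)->write 1,move R,goto B. Now: state=B, head=-1, tape[-3..3]=0101010 (head:   ^)
Step 2: in state B at pos -1, read 0 -> (B,0)->write 1,move R,goto H. Now: state=H, head=0, tape[-3..3]=0111010 (head:    ^)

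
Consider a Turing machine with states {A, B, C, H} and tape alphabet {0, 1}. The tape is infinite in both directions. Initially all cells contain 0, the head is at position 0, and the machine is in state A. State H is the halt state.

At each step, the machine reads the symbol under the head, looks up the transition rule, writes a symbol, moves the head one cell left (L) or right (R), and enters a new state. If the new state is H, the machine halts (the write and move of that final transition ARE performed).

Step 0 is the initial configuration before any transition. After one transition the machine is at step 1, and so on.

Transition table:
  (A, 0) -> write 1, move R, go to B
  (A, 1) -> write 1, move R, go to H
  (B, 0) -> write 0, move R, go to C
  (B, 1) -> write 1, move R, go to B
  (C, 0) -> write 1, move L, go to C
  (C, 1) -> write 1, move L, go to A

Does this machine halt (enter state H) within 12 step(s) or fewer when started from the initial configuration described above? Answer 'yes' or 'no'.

Answer: no

Derivation:
Step 1: in state A at pos 0, read 0 -> (A,0)->write 1,move R,goto B. Now: state=B, head=1, tape[-1..2]=0100 (head:   ^)
Step 2: in state B at pos 1, read 0 -> (B,0)->write 0,move R,goto C. Now: state=C, head=2, tape[-1..3]=01000 (head:    ^)
Step 3: in state C at pos 2, read 0 -> (C,0)->write 1,move L,goto C. Now: state=C, head=1, tape[-1..3]=01010 (head:   ^)
Step 4: in state C at pos 1, read 0 -> (C,0)->write 1,move L,goto C. Now: state=C, head=0, tape[-1..3]=01110 (head:  ^)
Step 5: in state C at pos 0, read 1 -> (C,1)->write 1,move L,goto A. Now: state=A, head=-1, tape[-2..3]=001110 (head:  ^)
Step 6: in state A at pos -1, read 0 -> (A,0)->write 1,move R,goto B. Now: state=B, head=0, tape[-2..3]=011110 (head:   ^)
Step 7: in state B at pos 0, read 1 -> (B,1)->write 1,move R,goto B. Now: state=B, head=1, tape[-2..3]=011110 (head:    ^)
Step 8: in state B at pos 1, read 1 -> (B,1)->write 1,move R,goto B. Now: state=B, head=2, tape[-2..3]=011110 (head:     ^)
Step 9: in state B at pos 2, read 1 -> (B,1)->write 1,move R,goto B. Now: state=B, head=3, tape[-2..4]=0111100 (head:      ^)
Step 10: in state B at pos 3, read 0 -> (B,0)->write 0,move R,goto C. Now: state=C, head=4, tape[-2..5]=01111000 (head:       ^)
Step 11: in state C at pos 4, read 0 -> (C,0)->write 1,move L,goto C. Now: state=C, head=3, tape[-2..5]=01111010 (head:      ^)
Step 12: in state C at pos 3, read 0 -> (C,0)->write 1,move L,goto C. Now: state=C, head=2, tape[-2..5]=01111110 (head:     ^)
After 12 step(s): state = C (not H) -> not halted within 12 -> no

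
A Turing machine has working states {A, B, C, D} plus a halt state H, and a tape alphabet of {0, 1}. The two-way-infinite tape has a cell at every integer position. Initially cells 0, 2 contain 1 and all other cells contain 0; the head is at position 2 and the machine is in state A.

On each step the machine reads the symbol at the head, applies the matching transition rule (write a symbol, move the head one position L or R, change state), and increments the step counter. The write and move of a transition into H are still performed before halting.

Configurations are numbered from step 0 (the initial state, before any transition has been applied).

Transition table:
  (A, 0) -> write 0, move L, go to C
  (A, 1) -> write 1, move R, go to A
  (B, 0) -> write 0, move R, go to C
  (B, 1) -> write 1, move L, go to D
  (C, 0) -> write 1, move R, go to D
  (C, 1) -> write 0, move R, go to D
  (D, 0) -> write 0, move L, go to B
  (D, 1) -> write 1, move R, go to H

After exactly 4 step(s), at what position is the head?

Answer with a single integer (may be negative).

Step 1: in state A at pos 2, read 1 -> (A,1)->write 1,move R,goto A. Now: state=A, head=3, tape[-1..4]=010100 (head:     ^)
Step 2: in state A at pos 3, read 0 -> (A,0)->write 0,move L,goto C. Now: state=C, head=2, tape[-1..4]=010100 (head:    ^)
Step 3: in state C at pos 2, read 1 -> (C,1)->write 0,move R,goto D. Now: state=D, head=3, tape[-1..4]=010000 (head:     ^)
Step 4: in state D at pos 3, read 0 -> (D,0)->write 0,move L,goto B. Now: state=B, head=2, tape[-1..4]=010000 (head:    ^)

Answer: 2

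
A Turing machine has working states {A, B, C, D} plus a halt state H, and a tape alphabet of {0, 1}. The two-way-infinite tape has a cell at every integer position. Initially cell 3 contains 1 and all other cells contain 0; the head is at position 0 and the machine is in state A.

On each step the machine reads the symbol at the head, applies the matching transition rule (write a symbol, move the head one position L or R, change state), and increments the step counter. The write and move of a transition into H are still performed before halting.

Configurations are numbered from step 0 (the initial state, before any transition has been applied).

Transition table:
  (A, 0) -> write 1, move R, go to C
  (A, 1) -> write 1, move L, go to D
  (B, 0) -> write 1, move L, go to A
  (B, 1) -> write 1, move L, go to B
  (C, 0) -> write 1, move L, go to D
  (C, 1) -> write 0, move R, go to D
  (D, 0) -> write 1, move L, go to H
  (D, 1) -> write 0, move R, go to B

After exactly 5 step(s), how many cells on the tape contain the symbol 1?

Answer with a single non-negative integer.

Step 1: in state A at pos 0, read 0 -> (A,0)->write 1,move R,goto C. Now: state=C, head=1, tape[-1..4]=010010 (head:   ^)
Step 2: in state C at pos 1, read 0 -> (C,0)->write 1,move L,goto D. Now: state=D, head=0, tape[-1..4]=011010 (head:  ^)
Step 3: in state D at pos 0, read 1 -> (D,1)->write 0,move R,goto B. Now: state=B, head=1, tape[-1..4]=001010 (head:   ^)
Step 4: in state B at pos 1, read 1 -> (B,1)->write 1,move L,goto B. Now: state=B, head=0, tape[-1..4]=001010 (head:  ^)
Step 5: in state B at pos 0, read 0 -> (B,0)->write 1,move L,goto A. Now: state=A, head=-1, tape[-2..4]=0011010 (head:  ^)
Cells containing 1 after step 5: {0, 1, 3} -> 3 cell(s)

Answer: 3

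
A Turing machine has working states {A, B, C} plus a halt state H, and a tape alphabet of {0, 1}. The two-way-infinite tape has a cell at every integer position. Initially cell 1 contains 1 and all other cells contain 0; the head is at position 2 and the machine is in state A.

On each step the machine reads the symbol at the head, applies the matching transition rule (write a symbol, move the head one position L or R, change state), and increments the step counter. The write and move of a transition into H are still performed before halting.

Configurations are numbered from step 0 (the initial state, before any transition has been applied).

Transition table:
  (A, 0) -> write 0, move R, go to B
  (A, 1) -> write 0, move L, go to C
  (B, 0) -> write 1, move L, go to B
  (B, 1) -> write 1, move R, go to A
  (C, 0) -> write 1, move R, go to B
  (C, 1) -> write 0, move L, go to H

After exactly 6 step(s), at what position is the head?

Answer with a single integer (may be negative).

Step 1: in state A at pos 2, read 0 -> (A,0)->write 0,move R,goto B. Now: state=B, head=3, tape[0..4]=01000 (head:    ^)
Step 2: in state B at pos 3, read 0 -> (B,0)->write 1,move L,goto B. Now: state=B, head=2, tape[0..4]=01010 (head:   ^)
Step 3: in state B at pos 2, read 0 -> (B,0)->write 1,move L,goto B. Now: state=B, head=1, tape[0..4]=01110 (head:  ^)
Step 4: in state B at pos 1, read 1 -> (B,1)->write 1,move R,goto A. Now: state=A, head=2, tape[0..4]=01110 (head:   ^)
Step 5: in state A at pos 2, read 1 -> (A,1)->write 0,move L,goto C. Now: state=C, head=1, tape[0..4]=01010 (head:  ^)
Step 6: in state C at pos 1, read 1 -> (C,1)->write 0,move L,goto H. Now: state=H, head=0, tape[-1..4]=000010 (head:  ^)

Answer: 0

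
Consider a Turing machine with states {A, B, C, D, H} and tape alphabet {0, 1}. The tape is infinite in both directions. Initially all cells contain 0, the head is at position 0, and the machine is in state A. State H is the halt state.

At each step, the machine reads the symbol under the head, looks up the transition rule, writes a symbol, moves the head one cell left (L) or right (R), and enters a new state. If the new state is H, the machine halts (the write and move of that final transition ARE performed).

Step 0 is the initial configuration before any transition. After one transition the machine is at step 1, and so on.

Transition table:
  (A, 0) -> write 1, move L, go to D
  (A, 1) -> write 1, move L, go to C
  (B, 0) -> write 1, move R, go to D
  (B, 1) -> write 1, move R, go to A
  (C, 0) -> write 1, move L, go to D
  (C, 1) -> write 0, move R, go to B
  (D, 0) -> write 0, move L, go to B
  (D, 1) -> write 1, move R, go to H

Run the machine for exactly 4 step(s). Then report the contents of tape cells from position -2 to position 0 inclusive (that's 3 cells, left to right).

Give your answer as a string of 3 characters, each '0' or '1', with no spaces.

Answer: 101

Derivation:
Step 1: in state A at pos 0, read 0 -> (A,0)->write 1,move L,goto D. Now: state=D, head=-1, tape[-2..1]=0010 (head:  ^)
Step 2: in state D at pos -1, read 0 -> (D,0)->write 0,move L,goto B. Now: state=B, head=-2, tape[-3..1]=00010 (head:  ^)
Step 3: in state B at pos -2, read 0 -> (B,0)->write 1,move R,goto D. Now: state=D, head=-1, tape[-3..1]=01010 (head:   ^)
Step 4: in state D at pos -1, read 0 -> (D,0)->write 0,move L,goto B. Now: state=B, head=-2, tape[-3..1]=01010 (head:  ^)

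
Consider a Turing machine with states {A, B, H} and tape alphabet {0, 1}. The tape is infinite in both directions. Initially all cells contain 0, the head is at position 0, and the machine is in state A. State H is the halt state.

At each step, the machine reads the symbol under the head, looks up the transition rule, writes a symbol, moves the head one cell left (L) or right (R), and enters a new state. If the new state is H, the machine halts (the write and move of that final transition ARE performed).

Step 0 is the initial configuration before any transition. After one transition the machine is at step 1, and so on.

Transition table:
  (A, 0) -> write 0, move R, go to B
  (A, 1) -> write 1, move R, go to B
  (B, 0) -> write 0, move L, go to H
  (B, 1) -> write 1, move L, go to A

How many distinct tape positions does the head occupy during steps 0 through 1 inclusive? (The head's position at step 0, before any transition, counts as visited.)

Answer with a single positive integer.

Step 1: in state A at pos 0, read 0 -> (A,0)->write 0,move R,goto B. Now: state=B, head=1, tape[-1..2]=0000 (head:   ^)
Head positions at steps 0..1: starting at 0, distinct positions visited = {0, 1} -> 2 position(s)

Answer: 2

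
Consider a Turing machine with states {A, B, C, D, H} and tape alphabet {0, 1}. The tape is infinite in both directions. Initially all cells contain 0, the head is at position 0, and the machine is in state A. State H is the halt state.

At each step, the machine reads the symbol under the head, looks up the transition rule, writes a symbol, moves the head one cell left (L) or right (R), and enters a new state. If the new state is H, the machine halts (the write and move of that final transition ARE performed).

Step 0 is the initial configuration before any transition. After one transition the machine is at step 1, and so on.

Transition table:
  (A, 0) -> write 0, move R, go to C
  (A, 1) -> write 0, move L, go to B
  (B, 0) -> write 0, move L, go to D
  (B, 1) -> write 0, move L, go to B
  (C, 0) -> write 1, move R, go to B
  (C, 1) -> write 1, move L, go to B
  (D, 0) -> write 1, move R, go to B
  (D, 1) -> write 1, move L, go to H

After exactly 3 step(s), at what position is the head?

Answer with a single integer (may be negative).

Answer: 1

Derivation:
Step 1: in state A at pos 0, read 0 -> (A,0)->write 0,move R,goto C. Now: state=C, head=1, tape[-1..2]=0000 (head:   ^)
Step 2: in state C at pos 1, read 0 -> (C,0)->write 1,move R,goto B. Now: state=B, head=2, tape[-1..3]=00100 (head:    ^)
Step 3: in state B at pos 2, read 0 -> (B,0)->write 0,move L,goto D. Now: state=D, head=1, tape[-1..3]=00100 (head:   ^)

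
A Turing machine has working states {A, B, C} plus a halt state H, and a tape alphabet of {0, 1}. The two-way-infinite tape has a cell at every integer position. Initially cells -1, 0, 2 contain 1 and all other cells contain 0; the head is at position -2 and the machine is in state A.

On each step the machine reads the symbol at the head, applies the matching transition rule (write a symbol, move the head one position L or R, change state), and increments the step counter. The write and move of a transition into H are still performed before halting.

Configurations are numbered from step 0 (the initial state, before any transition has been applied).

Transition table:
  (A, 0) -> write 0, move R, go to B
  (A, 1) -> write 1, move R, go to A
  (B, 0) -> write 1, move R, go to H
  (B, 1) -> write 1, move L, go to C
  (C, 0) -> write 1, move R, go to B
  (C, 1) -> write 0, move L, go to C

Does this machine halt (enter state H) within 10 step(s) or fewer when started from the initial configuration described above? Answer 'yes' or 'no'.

Answer: yes

Derivation:
Step 1: in state A at pos -2, read 0 -> (A,0)->write 0,move R,goto B. Now: state=B, head=-1, tape[-3..3]=0011010 (head:   ^)
Step 2: in state B at pos -1, read 1 -> (B,1)->write 1,move L,goto C. Now: state=C, head=-2, tape[-3..3]=0011010 (head:  ^)
Step 3: in state C at pos -2, read 0 -> (C,0)->write 1,move R,goto B. Now: state=B, head=-1, tape[-3..3]=0111010 (head:   ^)
Step 4: in state B at pos -1, read 1 -> (B,1)->write 1,move L,goto C. Now: state=C, head=-2, tape[-3..3]=0111010 (head:  ^)
Step 5: in state C at pos -2, read 1 -> (C,1)->write 0,move L,goto C. Now: state=C, head=-3, tape[-4..3]=00011010 (head:  ^)
Step 6: in state C at pos -3, read 0 -> (C,0)->write 1,move R,goto B. Now: state=B, head=-2, tape[-4..3]=01011010 (head:   ^)
Step 7: in state B at pos -2, read 0 -> (B,0)->write 1,move R,goto H. Now: state=H, head=-1, tape[-4..3]=01111010 (head:    ^)
State H reached at step 7; 7 <= 10 -> yes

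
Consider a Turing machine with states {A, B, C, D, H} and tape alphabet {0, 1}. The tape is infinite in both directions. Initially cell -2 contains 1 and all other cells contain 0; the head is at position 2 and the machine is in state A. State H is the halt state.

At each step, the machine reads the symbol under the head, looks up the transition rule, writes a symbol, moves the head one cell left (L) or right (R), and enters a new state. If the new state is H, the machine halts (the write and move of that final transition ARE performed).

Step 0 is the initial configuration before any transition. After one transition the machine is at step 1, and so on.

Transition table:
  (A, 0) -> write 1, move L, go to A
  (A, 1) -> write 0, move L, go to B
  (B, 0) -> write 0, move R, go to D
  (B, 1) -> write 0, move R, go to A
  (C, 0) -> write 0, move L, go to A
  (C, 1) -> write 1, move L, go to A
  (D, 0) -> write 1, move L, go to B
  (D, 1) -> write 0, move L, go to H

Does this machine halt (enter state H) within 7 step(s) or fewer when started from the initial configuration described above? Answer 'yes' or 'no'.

Step 1: in state A at pos 2, read 0 -> (A,0)->write 1,move L,goto A. Now: state=A, head=1, tape[-3..3]=0100010 (head:     ^)
Step 2: in state A at pos 1, read 0 -> (A,0)->write 1,move L,goto A. Now: state=A, head=0, tape[-3..3]=0100110 (head:    ^)
Step 3: in state A at pos 0, read 0 -> (A,0)->write 1,move L,goto A. Now: state=A, head=-1, tape[-3..3]=0101110 (head:   ^)
Step 4: in state A at pos -1, read 0 -> (A,0)->write 1,move L,goto A. Now: state=A, head=-2, tape[-3..3]=0111110 (head:  ^)
Step 5: in state A at pos -2, read 1 -> (A,1)->write 0,move L,goto B. Now: state=B, head=-3, tape[-4..3]=00011110 (head:  ^)
Step 6: in state B at pos -3, read 0 -> (B,0)->write 0,move R,goto D. Now: state=D, head=-2, tape[-4..3]=00011110 (head:   ^)
Step 7: in state D at pos -2, read 0 -> (D,0)->write 1,move L,goto B. Now: state=B, head=-3, tape[-4..3]=00111110 (head:  ^)
After 7 step(s): state = B (not H) -> not halted within 7 -> no

Answer: no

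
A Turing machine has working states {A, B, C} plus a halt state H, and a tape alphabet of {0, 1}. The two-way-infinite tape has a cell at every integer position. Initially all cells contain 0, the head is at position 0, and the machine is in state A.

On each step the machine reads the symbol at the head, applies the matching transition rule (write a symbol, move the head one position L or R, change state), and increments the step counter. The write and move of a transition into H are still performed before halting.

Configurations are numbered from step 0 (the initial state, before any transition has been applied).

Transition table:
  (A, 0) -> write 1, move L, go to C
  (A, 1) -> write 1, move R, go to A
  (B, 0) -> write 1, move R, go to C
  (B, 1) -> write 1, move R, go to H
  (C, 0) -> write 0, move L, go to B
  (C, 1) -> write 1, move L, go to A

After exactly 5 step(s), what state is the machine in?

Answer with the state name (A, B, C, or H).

Answer: H

Derivation:
Step 1: in state A at pos 0, read 0 -> (A,0)->write 1,move L,goto C. Now: state=C, head=-1, tape[-2..1]=0010 (head:  ^)
Step 2: in state C at pos -1, read 0 -> (C,0)->write 0,move L,goto B. Now: state=B, head=-2, tape[-3..1]=00010 (head:  ^)
Step 3: in state B at pos -2, read 0 -> (B,0)->write 1,move R,goto C. Now: state=C, head=-1, tape[-3..1]=01010 (head:   ^)
Step 4: in state C at pos -1, read 0 -> (C,0)->write 0,move L,goto B. Now: state=B, head=-2, tape[-3..1]=01010 (head:  ^)
Step 5: in state B at pos -2, read 1 -> (B,1)->write 1,move R,goto H. Now: state=H, head=-1, tape[-3..1]=01010 (head:   ^)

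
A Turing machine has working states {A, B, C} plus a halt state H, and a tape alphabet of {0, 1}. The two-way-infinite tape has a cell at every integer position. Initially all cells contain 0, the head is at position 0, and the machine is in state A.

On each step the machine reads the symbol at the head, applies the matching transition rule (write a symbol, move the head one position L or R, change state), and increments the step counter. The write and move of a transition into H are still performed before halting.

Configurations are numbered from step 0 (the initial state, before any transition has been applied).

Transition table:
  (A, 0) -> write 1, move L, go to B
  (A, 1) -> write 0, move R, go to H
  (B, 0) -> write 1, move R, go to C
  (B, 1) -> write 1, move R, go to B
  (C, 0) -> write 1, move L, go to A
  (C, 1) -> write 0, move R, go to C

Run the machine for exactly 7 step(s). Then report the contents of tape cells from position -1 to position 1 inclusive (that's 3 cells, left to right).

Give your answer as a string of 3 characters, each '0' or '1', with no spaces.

Step 1: in state A at pos 0, read 0 -> (A,0)->write 1,move L,goto B. Now: state=B, head=-1, tape[-2..1]=0010 (head:  ^)
Step 2: in state B at pos -1, read 0 -> (B,0)->write 1,move R,goto C. Now: state=C, head=0, tape[-2..1]=0110 (head:   ^)
Step 3: in state C at pos 0, read 1 -> (C,1)->write 0,move R,goto C. Now: state=C, head=1, tape[-2..2]=01000 (head:    ^)
Step 4: in state C at pos 1, read 0 -> (C,0)->write 1,move L,goto A. Now: state=A, head=0, tape[-2..2]=01010 (head:   ^)
Step 5: in state A at pos 0, read 0 -> (A,0)->write 1,move L,goto B. Now: state=B, head=-1, tape[-2..2]=01110 (head:  ^)
Step 6: in state B at pos -1, read 1 -> (B,1)->write 1,move R,goto B. Now: state=B, head=0, tape[-2..2]=01110 (head:   ^)
Step 7: in state B at pos 0, read 1 -> (B,1)->write 1,move R,goto B. Now: state=B, head=1, tape[-2..2]=01110 (head:    ^)

Answer: 111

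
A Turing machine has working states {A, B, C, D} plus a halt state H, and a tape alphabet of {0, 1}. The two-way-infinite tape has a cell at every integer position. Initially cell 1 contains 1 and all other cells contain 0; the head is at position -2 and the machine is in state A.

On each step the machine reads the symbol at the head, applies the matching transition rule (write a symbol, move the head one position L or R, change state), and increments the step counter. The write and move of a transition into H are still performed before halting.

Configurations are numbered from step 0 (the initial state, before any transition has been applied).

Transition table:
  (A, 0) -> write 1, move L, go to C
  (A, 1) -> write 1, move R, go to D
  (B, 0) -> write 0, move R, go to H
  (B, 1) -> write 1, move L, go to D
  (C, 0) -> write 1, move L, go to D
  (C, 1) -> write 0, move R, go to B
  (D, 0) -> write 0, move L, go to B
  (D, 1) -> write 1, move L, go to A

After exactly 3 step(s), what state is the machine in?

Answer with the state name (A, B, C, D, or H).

Step 1: in state A at pos -2, read 0 -> (A,0)->write 1,move L,goto C. Now: state=C, head=-3, tape[-4..2]=0010010 (head:  ^)
Step 2: in state C at pos -3, read 0 -> (C,0)->write 1,move L,goto D. Now: state=D, head=-4, tape[-5..2]=00110010 (head:  ^)
Step 3: in state D at pos -4, read 0 -> (D,0)->write 0,move L,goto B. Now: state=B, head=-5, tape[-6..2]=000110010 (head:  ^)

Answer: B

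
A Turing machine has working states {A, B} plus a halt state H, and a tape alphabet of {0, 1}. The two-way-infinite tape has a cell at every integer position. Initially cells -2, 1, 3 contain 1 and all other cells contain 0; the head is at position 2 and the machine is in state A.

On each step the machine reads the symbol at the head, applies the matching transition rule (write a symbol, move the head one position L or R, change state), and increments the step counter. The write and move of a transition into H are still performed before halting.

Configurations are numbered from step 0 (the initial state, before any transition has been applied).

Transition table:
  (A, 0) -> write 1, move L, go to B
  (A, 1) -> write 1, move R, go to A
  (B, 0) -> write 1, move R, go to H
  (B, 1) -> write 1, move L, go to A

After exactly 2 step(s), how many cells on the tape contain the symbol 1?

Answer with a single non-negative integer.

Step 1: in state A at pos 2, read 0 -> (A,0)->write 1,move L,goto B. Now: state=B, head=1, tape[-3..4]=01001110 (head:     ^)
Step 2: in state B at pos 1, read 1 -> (B,1)->write 1,move L,goto A. Now: state=A, head=0, tape[-3..4]=01001110 (head:    ^)
Cells containing 1 after step 2: {-2, 1, 2, 3} -> 4 cell(s)

Answer: 4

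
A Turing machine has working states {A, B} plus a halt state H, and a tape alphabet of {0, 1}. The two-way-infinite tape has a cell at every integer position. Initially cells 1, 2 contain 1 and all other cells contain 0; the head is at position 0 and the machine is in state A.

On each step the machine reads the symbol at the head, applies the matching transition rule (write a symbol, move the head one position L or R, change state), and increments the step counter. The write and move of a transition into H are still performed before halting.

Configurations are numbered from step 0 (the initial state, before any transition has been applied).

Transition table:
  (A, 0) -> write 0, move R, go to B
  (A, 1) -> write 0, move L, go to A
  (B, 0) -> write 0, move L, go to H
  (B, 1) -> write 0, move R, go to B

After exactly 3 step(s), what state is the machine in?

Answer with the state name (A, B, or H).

Step 1: in state A at pos 0, read 0 -> (A,0)->write 0,move R,goto B. Now: state=B, head=1, tape[-1..3]=00110 (head:   ^)
Step 2: in state B at pos 1, read 1 -> (B,1)->write 0,move R,goto B. Now: state=B, head=2, tape[-1..3]=00010 (head:    ^)
Step 3: in state B at pos 2, read 1 -> (B,1)->write 0,move R,goto B. Now: state=B, head=3, tape[-1..4]=000000 (head:     ^)

Answer: B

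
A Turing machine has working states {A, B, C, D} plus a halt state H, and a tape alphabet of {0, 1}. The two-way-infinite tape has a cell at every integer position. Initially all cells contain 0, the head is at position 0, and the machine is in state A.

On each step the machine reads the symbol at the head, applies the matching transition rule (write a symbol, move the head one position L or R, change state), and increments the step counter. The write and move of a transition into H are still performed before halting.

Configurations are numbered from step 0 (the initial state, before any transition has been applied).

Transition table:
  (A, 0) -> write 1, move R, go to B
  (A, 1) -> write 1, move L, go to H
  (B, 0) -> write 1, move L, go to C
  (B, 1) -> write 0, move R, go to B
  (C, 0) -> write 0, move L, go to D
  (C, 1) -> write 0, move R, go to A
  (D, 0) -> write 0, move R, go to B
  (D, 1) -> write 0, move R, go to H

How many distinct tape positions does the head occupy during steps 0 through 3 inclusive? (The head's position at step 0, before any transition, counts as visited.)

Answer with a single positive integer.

Step 1: in state A at pos 0, read 0 -> (A,0)->write 1,move R,goto B. Now: state=B, head=1, tape[-1..2]=0100 (head:   ^)
Step 2: in state B at pos 1, read 0 -> (B,0)->write 1,move L,goto C. Now: state=C, head=0, tape[-1..2]=0110 (head:  ^)
Step 3: in state C at pos 0, read 1 -> (C,1)->write 0,move R,goto A. Now: state=A, head=1, tape[-1..2]=0010 (head:   ^)
Head positions at steps 0..3: starting at 0, distinct positions visited = {0, 1} -> 2 position(s)

Answer: 2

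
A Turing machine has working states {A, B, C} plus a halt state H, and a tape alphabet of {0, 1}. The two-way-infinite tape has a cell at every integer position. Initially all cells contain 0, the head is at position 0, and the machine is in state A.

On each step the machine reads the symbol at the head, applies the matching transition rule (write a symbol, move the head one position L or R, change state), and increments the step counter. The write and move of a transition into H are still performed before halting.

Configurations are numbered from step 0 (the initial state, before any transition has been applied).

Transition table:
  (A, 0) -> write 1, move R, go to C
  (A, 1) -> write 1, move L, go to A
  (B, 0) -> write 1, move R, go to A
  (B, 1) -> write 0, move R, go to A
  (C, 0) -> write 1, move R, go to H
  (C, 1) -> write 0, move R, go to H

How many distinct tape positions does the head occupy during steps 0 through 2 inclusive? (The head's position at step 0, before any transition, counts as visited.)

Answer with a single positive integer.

Answer: 3

Derivation:
Step 1: in state A at pos 0, read 0 -> (A,0)->write 1,move R,goto C. Now: state=C, head=1, tape[-1..2]=0100 (head:   ^)
Step 2: in state C at pos 1, read 0 -> (C,0)->write 1,move R,goto H. Now: state=H, head=2, tape[-1..3]=01100 (head:    ^)
Head positions at steps 0..2: starting at 0, distinct positions visited = {0, 1, 2} -> 3 position(s)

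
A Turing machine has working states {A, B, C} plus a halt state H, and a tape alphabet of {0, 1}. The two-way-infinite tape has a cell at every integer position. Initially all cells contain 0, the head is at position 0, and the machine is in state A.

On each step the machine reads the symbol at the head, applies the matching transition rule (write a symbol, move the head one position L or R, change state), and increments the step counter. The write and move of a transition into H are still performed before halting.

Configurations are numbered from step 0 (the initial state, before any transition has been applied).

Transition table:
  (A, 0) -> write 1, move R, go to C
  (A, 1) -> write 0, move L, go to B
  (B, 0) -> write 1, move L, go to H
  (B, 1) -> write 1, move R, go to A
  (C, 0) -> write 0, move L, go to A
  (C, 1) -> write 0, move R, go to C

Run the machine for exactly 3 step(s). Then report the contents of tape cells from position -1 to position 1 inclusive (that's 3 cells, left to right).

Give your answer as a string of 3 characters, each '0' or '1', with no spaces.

Step 1: in state A at pos 0, read 0 -> (A,0)->write 1,move R,goto C. Now: state=C, head=1, tape[-1..2]=0100 (head:   ^)
Step 2: in state C at pos 1, read 0 -> (C,0)->write 0,move L,goto A. Now: state=A, head=0, tape[-1..2]=0100 (head:  ^)
Step 3: in state A at pos 0, read 1 -> (A,1)->write 0,move L,goto B. Now: state=B, head=-1, tape[-2..2]=00000 (head:  ^)

Answer: 000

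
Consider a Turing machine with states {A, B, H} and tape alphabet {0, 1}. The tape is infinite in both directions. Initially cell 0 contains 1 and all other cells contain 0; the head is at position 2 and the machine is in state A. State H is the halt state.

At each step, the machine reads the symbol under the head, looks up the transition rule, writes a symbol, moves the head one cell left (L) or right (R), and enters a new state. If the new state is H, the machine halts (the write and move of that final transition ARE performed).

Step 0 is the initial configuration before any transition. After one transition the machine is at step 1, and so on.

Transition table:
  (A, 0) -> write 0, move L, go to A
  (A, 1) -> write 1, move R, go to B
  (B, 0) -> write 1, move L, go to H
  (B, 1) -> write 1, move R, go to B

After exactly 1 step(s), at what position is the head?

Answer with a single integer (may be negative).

Answer: 1

Derivation:
Step 1: in state A at pos 2, read 0 -> (A,0)->write 0,move L,goto A. Now: state=A, head=1, tape[-1..3]=01000 (head:   ^)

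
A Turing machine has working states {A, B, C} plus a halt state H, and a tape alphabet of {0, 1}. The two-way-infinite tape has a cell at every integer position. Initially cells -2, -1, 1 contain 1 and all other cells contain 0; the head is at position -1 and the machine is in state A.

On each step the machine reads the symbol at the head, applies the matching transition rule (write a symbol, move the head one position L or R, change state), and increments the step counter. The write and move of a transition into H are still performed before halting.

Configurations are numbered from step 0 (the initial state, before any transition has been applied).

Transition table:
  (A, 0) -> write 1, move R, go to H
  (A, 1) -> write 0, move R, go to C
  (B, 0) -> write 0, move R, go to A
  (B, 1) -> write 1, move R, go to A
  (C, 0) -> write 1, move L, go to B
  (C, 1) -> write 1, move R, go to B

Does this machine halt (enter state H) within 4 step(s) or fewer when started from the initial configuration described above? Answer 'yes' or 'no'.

Step 1: in state A at pos -1, read 1 -> (A,1)->write 0,move R,goto C. Now: state=C, head=0, tape[-3..2]=010010 (head:    ^)
Step 2: in state C at pos 0, read 0 -> (C,0)->write 1,move L,goto B. Now: state=B, head=-1, tape[-3..2]=010110 (head:   ^)
Step 3: in state B at pos -1, read 0 -> (B,0)->write 0,move R,goto A. Now: state=A, head=0, tape[-3..2]=010110 (head:    ^)
Step 4: in state A at pos 0, read 1 -> (A,1)->write 0,move R,goto C. Now: state=C, head=1, tape[-3..2]=010010 (head:     ^)
After 4 step(s): state = C (not H) -> not halted within 4 -> no

Answer: no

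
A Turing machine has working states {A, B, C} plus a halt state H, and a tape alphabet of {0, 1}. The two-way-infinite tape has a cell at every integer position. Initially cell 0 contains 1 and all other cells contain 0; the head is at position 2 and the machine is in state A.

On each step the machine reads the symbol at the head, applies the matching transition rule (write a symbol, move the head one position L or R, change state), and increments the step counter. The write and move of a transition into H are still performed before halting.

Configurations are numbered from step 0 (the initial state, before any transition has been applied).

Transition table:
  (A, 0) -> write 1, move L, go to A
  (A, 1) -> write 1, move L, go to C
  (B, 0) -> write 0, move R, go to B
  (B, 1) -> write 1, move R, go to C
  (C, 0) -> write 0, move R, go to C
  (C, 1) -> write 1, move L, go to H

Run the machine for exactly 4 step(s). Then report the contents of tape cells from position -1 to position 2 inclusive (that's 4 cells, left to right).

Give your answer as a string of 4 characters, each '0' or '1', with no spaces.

Step 1: in state A at pos 2, read 0 -> (A,0)->write 1,move L,goto A. Now: state=A, head=1, tape[-1..3]=01010 (head:   ^)
Step 2: in state A at pos 1, read 0 -> (A,0)->write 1,move L,goto A. Now: state=A, head=0, tape[-1..3]=01110 (head:  ^)
Step 3: in state A at pos 0, read 1 -> (A,1)->write 1,move L,goto C. Now: state=C, head=-1, tape[-2..3]=001110 (head:  ^)
Step 4: in state C at pos -1, read 0 -> (C,0)->write 0,move R,goto C. Now: state=C, head=0, tape[-2..3]=001110 (head:   ^)

Answer: 0111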